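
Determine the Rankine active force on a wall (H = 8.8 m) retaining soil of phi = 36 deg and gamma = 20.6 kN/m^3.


Result: 207.08 kN/m

Derivation:
Compute active earth pressure coefficient:
Ka = tan^2(45 - phi/2) = tan^2(27.0) = 0.259616
Compute active force:
Pa = 0.5 * Ka * gamma * H^2
Pa = 0.5 * 0.259616 * 20.6 * 8.8^2
Pa = 207.08 kN/m


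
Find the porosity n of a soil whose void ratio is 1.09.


Result: 0.5215

Derivation:
Using the relation n = e / (1 + e)
n = 1.09 / (1 + 1.09)
n = 1.09 / 2.09
n = 0.5215


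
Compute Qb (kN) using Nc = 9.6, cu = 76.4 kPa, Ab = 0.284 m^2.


Result: 208.3 kN

Derivation:
Using Qb = Nc * cu * Ab
Qb = 9.6 * 76.4 * 0.284
Qb = 208.3 kN


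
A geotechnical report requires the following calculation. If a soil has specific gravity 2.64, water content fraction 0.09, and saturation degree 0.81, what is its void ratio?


Using the relation e = Gs * w / S
e = 2.64 * 0.09 / 0.81
e = 0.2933


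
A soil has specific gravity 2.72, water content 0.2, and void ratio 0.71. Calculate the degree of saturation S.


Using S = Gs * w / e
S = 2.72 * 0.2 / 0.71
S = 0.7662


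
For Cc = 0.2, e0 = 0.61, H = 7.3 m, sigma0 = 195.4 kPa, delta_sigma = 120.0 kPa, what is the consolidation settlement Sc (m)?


Result: 0.1886 m

Derivation:
Using Sc = Cc * H / (1 + e0) * log10((sigma0 + delta_sigma) / sigma0)
Stress ratio = (195.4 + 120.0) / 195.4 = 1.61412
log10(1.61412) = 0.207937
Cc * H / (1 + e0) = 0.2 * 7.3 / (1 + 0.61) = 0.906832
Sc = 0.906832 * 0.207937
Sc = 0.1886 m


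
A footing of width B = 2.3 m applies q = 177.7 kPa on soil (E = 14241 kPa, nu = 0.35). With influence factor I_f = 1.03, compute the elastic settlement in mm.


Result: 25.939 mm

Derivation:
Using Se = q * B * (1 - nu^2) * I_f / E
1 - nu^2 = 1 - 0.35^2 = 0.8775
Se = 177.7 * 2.3 * 0.8775 * 1.03 / 14241
Se = 0.025939 m
Convert to mm: Se = 0.025939 * 1000 = 25.939 mm


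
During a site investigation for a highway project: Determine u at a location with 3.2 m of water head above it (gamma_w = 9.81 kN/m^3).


Using u = gamma_w * h_w
u = 9.81 * 3.2
u = 31.39 kPa


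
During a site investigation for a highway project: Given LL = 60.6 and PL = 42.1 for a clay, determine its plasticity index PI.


Using PI = LL - PL
PI = 60.6 - 42.1
PI = 18.5


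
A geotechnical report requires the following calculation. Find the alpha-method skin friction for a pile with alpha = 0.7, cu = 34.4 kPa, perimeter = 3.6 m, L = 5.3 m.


Using Qs = alpha * cu * perimeter * L
Qs = 0.7 * 34.4 * 3.6 * 5.3
Qs = 459.45 kN


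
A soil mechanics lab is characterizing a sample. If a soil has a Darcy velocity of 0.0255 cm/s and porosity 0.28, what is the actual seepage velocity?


Result: 0.09107 cm/s

Derivation:
Using v_s = v_d / n
v_s = 0.0255 / 0.28
v_s = 0.09107 cm/s


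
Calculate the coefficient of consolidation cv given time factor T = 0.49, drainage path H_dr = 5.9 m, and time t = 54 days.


Using cv = T * H_dr^2 / t
H_dr^2 = 5.9^2 = 34.81
cv = 0.49 * 34.81 / 54
cv = 0.31587 m^2/day


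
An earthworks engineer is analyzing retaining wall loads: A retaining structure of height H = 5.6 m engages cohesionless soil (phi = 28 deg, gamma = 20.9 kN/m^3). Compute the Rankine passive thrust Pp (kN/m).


Compute passive earth pressure coefficient:
Kp = tan^2(45 + phi/2) = tan^2(59.0) = 2.769826
Compute passive force:
Pp = 0.5 * Kp * gamma * H^2
Pp = 0.5 * 2.769826 * 20.9 * 5.6^2
Pp = 907.71 kN/m


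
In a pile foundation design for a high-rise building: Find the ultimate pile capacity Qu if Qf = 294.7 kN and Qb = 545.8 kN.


Result: 840.5 kN

Derivation:
Using Qu = Qf + Qb
Qu = 294.7 + 545.8
Qu = 840.5 kN


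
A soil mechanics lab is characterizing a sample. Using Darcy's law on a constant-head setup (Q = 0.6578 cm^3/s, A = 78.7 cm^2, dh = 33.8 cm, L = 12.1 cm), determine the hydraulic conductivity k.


Compute hydraulic gradient:
i = dh / L = 33.8 / 12.1 = 2.79339
Then apply Darcy's law:
k = Q / (A * i)
k = 0.6578 / (78.7 * 2.79339)
k = 0.6578 / 219.84
k = 0.002992 cm/s


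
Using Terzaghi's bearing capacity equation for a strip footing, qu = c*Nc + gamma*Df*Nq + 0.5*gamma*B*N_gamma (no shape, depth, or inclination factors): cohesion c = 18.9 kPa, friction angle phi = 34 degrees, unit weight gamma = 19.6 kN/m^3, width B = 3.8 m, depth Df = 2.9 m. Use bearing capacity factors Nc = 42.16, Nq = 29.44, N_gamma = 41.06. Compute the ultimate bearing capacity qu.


Compute qu = c*Nc + gamma*Df*Nq + 0.5*gamma*B*N_gamma
Term 1: 18.9 * 42.16 = 796.824
Term 2: 19.6 * 2.9 * 29.44 = 1673.3696
Term 3: 0.5 * 19.6 * 3.8 * 41.06 = 1529.0744
qu = 796.824 + 1673.3696 + 1529.0744
qu = 3999.27 kPa


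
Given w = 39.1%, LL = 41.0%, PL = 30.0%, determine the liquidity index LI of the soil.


First compute the plasticity index:
PI = LL - PL = 41.0 - 30.0 = 11.0
Then compute the liquidity index:
LI = (w - PL) / PI
LI = (39.1 - 30.0) / 11.0
LI = 0.827


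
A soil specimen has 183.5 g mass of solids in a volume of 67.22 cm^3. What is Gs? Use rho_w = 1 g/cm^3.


Using Gs = m_s / (V_s * rho_w)
Since rho_w = 1 g/cm^3:
Gs = 183.5 / 67.22
Gs = 2.73


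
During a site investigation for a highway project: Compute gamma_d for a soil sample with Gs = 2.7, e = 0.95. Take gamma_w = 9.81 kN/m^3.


Result: 13.583 kN/m^3

Derivation:
Using gamma_d = Gs * gamma_w / (1 + e)
gamma_d = 2.7 * 9.81 / (1 + 0.95)
gamma_d = 2.7 * 9.81 / 1.95
gamma_d = 13.583 kN/m^3


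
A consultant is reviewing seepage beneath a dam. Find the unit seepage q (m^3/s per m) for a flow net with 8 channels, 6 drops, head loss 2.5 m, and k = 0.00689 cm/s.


Convert k to m/s for unit consistency with H:
k = 0.00689 cm/s = 0.00689 / 100 m/s = 6.89e-05 m/s
Using q = k * H * Nf / Nd
Nf / Nd = 8 / 6 = 1.3333
q = 6.89e-05 * 2.5 * 1.3333
q = 0.0002297 m^3/s per m


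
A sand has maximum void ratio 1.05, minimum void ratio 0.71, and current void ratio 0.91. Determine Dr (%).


Result: 41.18 %

Derivation:
Using Dr = (e_max - e) / (e_max - e_min) * 100
e_max - e = 1.05 - 0.91 = 0.14
e_max - e_min = 1.05 - 0.71 = 0.34
Dr = 0.14 / 0.34 * 100
Dr = 41.18 %


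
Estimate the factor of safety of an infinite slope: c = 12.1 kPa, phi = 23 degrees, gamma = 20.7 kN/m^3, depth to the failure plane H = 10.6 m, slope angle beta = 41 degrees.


Using Fs = c / (gamma*H*sin(beta)*cos(beta)) + tan(phi)/tan(beta)
Cohesion contribution = 12.1 / (20.7*10.6*sin(41)*cos(41))
Cohesion contribution = 0.111375
Friction contribution = tan(23)/tan(41) = 0.488302
Fs = 0.111375 + 0.488302
Fs = 0.6


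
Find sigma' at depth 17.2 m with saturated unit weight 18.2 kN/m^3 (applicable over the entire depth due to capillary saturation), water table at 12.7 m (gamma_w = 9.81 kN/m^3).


Total stress = gamma_sat * depth
sigma = 18.2 * 17.2 = 313.04 kPa
Pore water pressure u = gamma_w * (depth - d_wt)
u = 9.81 * (17.2 - 12.7) = 44.145 kPa
Effective stress = sigma - u
sigma' = 313.04 - 44.145 = 268.9 kPa


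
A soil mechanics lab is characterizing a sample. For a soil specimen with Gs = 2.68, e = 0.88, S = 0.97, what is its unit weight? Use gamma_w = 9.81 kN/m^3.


Using gamma = gamma_w * (Gs + S*e) / (1 + e)
Numerator: Gs + S*e = 2.68 + 0.97*0.88 = 3.5336
Denominator: 1 + e = 1 + 0.88 = 1.88
gamma = 9.81 * 3.5336 / 1.88
gamma = 18.439 kN/m^3


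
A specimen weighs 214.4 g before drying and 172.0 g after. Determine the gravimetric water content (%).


Using w = (m_wet - m_dry) / m_dry * 100
m_wet - m_dry = 214.4 - 172.0 = 42.4 g
w = 42.4 / 172.0 * 100
w = 24.65 %


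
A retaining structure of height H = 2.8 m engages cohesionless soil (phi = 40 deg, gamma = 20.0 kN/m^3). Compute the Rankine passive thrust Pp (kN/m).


Result: 360.55 kN/m

Derivation:
Compute passive earth pressure coefficient:
Kp = tan^2(45 + phi/2) = tan^2(65.0) = 4.59891
Compute passive force:
Pp = 0.5 * Kp * gamma * H^2
Pp = 0.5 * 4.59891 * 20.0 * 2.8^2
Pp = 360.55 kN/m


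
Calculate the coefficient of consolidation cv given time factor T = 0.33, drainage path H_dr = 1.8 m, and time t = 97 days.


Result: 0.01102 m^2/day

Derivation:
Using cv = T * H_dr^2 / t
H_dr^2 = 1.8^2 = 3.24
cv = 0.33 * 3.24 / 97
cv = 0.01102 m^2/day


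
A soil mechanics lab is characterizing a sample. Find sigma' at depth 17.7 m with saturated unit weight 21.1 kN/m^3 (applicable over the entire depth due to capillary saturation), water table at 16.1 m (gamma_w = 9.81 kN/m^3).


Total stress = gamma_sat * depth
sigma = 21.1 * 17.7 = 373.47 kPa
Pore water pressure u = gamma_w * (depth - d_wt)
u = 9.81 * (17.7 - 16.1) = 15.696 kPa
Effective stress = sigma - u
sigma' = 373.47 - 15.696 = 357.77 kPa


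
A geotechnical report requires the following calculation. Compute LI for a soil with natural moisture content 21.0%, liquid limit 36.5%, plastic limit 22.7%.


Result: -0.123

Derivation:
First compute the plasticity index:
PI = LL - PL = 36.5 - 22.7 = 13.8
Then compute the liquidity index:
LI = (w - PL) / PI
LI = (21.0 - 22.7) / 13.8
LI = -0.123


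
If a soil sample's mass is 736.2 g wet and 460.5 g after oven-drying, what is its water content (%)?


Using w = (m_wet - m_dry) / m_dry * 100
m_wet - m_dry = 736.2 - 460.5 = 275.7 g
w = 275.7 / 460.5 * 100
w = 59.87 %


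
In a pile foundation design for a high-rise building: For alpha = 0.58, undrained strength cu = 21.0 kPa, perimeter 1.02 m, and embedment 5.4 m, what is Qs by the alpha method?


Using Qs = alpha * cu * perimeter * L
Qs = 0.58 * 21.0 * 1.02 * 5.4
Qs = 67.09 kN


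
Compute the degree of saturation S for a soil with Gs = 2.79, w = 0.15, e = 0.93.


Result: 0.45

Derivation:
Using S = Gs * w / e
S = 2.79 * 0.15 / 0.93
S = 0.45


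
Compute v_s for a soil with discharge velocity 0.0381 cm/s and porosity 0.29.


Using v_s = v_d / n
v_s = 0.0381 / 0.29
v_s = 0.13138 cm/s


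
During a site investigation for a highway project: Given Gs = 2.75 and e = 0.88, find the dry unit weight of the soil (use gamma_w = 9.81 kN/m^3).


Using gamma_d = Gs * gamma_w / (1 + e)
gamma_d = 2.75 * 9.81 / (1 + 0.88)
gamma_d = 2.75 * 9.81 / 1.88
gamma_d = 14.35 kN/m^3


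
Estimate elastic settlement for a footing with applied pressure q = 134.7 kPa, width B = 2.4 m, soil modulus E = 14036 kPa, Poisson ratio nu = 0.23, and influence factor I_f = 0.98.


Using Se = q * B * (1 - nu^2) * I_f / E
1 - nu^2 = 1 - 0.23^2 = 0.9471
Se = 134.7 * 2.4 * 0.9471 * 0.98 / 14036
Se = 0.021378 m
Convert to mm: Se = 0.021378 * 1000 = 21.378 mm


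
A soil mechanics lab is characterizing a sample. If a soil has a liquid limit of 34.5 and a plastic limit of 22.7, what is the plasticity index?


Using PI = LL - PL
PI = 34.5 - 22.7
PI = 11.8


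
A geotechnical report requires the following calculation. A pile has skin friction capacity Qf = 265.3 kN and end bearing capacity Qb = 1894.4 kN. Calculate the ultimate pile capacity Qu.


Result: 2159.7 kN

Derivation:
Using Qu = Qf + Qb
Qu = 265.3 + 1894.4
Qu = 2159.7 kN


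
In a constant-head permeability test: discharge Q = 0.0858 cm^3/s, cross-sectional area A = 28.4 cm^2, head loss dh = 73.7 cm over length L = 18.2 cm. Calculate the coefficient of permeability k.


Result: 0.000746 cm/s

Derivation:
Compute hydraulic gradient:
i = dh / L = 73.7 / 18.2 = 4.04945
Then apply Darcy's law:
k = Q / (A * i)
k = 0.0858 / (28.4 * 4.04945)
k = 0.0858 / 115.004
k = 0.000746 cm/s


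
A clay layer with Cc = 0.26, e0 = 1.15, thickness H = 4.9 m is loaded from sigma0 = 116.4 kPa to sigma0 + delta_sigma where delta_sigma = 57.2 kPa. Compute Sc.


Using Sc = Cc * H / (1 + e0) * log10((sigma0 + delta_sigma) / sigma0)
Stress ratio = (116.4 + 57.2) / 116.4 = 1.49141
log10(1.49141) = 0.173597
Cc * H / (1 + e0) = 0.26 * 4.9 / (1 + 1.15) = 0.592558
Sc = 0.592558 * 0.173597
Sc = 0.1029 m


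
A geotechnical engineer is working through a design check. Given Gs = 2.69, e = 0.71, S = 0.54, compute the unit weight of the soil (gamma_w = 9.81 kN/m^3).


Result: 17.632 kN/m^3

Derivation:
Using gamma = gamma_w * (Gs + S*e) / (1 + e)
Numerator: Gs + S*e = 2.69 + 0.54*0.71 = 3.0734
Denominator: 1 + e = 1 + 0.71 = 1.71
gamma = 9.81 * 3.0734 / 1.71
gamma = 17.632 kN/m^3


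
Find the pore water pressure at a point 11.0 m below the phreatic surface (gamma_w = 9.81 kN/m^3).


Result: 107.91 kPa

Derivation:
Using u = gamma_w * h_w
u = 9.81 * 11.0
u = 107.91 kPa


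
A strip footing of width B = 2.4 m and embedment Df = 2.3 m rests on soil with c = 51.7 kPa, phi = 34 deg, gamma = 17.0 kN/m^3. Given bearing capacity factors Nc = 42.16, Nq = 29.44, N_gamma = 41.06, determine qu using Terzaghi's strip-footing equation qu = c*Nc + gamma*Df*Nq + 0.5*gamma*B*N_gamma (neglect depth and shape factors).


Result: 4168.4 kPa

Derivation:
Compute qu = c*Nc + gamma*Df*Nq + 0.5*gamma*B*N_gamma
Term 1: 51.7 * 42.16 = 2179.672
Term 2: 17.0 * 2.3 * 29.44 = 1151.104
Term 3: 0.5 * 17.0 * 2.4 * 41.06 = 837.624
qu = 2179.672 + 1151.104 + 837.624
qu = 4168.4 kPa


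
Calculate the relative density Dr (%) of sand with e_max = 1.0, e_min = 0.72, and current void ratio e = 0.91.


Result: 32.14 %

Derivation:
Using Dr = (e_max - e) / (e_max - e_min) * 100
e_max - e = 1.0 - 0.91 = 0.09
e_max - e_min = 1.0 - 0.72 = 0.28
Dr = 0.09 / 0.28 * 100
Dr = 32.14 %


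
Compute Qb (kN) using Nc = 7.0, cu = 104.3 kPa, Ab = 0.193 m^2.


Using Qb = Nc * cu * Ab
Qb = 7.0 * 104.3 * 0.193
Qb = 140.91 kN


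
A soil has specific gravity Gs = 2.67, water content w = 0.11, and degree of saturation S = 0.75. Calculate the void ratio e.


Using the relation e = Gs * w / S
e = 2.67 * 0.11 / 0.75
e = 0.3916


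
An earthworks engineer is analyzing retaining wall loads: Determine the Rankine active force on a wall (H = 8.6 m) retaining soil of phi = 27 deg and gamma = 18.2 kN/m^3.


Compute active earth pressure coefficient:
Ka = tan^2(45 - phi/2) = tan^2(31.5) = 0.375525
Compute active force:
Pa = 0.5 * Ka * gamma * H^2
Pa = 0.5 * 0.375525 * 18.2 * 8.6^2
Pa = 252.74 kN/m


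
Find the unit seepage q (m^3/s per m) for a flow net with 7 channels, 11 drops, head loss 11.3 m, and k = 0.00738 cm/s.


Convert k to m/s for unit consistency with H:
k = 0.00738 cm/s = 0.00738 / 100 m/s = 7.38e-05 m/s
Using q = k * H * Nf / Nd
Nf / Nd = 7 / 11 = 0.6364
q = 7.38e-05 * 11.3 * 0.6364
q = 0.0005307 m^3/s per m


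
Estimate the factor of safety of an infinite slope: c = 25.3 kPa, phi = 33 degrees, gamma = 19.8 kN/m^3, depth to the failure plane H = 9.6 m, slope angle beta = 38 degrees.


Using Fs = c / (gamma*H*sin(beta)*cos(beta)) + tan(phi)/tan(beta)
Cohesion contribution = 25.3 / (19.8*9.6*sin(38)*cos(38))
Cohesion contribution = 0.274353
Friction contribution = tan(33)/tan(38) = 0.831204
Fs = 0.274353 + 0.831204
Fs = 1.106


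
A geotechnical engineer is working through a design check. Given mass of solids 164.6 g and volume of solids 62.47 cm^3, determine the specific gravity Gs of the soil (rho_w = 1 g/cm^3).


Result: 2.635

Derivation:
Using Gs = m_s / (V_s * rho_w)
Since rho_w = 1 g/cm^3:
Gs = 164.6 / 62.47
Gs = 2.635


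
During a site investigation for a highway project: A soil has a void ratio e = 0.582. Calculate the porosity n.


Using the relation n = e / (1 + e)
n = 0.582 / (1 + 0.582)
n = 0.582 / 1.582
n = 0.3679


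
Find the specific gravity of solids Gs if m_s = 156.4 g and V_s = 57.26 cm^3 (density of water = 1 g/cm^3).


Result: 2.731

Derivation:
Using Gs = m_s / (V_s * rho_w)
Since rho_w = 1 g/cm^3:
Gs = 156.4 / 57.26
Gs = 2.731


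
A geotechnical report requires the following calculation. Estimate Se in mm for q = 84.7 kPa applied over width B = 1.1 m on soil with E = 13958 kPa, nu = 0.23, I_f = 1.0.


Result: 6.322 mm

Derivation:
Using Se = q * B * (1 - nu^2) * I_f / E
1 - nu^2 = 1 - 0.23^2 = 0.9471
Se = 84.7 * 1.1 * 0.9471 * 1.0 / 13958
Se = 0.006322 m
Convert to mm: Se = 0.006322 * 1000 = 6.322 mm


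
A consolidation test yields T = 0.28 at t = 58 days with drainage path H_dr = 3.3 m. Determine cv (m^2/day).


Using cv = T * H_dr^2 / t
H_dr^2 = 3.3^2 = 10.89
cv = 0.28 * 10.89 / 58
cv = 0.05257 m^2/day


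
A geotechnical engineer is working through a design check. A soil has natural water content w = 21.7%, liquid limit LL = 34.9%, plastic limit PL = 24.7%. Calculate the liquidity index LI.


First compute the plasticity index:
PI = LL - PL = 34.9 - 24.7 = 10.2
Then compute the liquidity index:
LI = (w - PL) / PI
LI = (21.7 - 24.7) / 10.2
LI = -0.294


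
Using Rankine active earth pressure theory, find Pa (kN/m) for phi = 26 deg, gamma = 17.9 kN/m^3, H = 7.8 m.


Compute active earth pressure coefficient:
Ka = tan^2(45 - phi/2) = tan^2(32.0) = 0.390462
Compute active force:
Pa = 0.5 * Ka * gamma * H^2
Pa = 0.5 * 0.390462 * 17.9 * 7.8^2
Pa = 212.61 kN/m


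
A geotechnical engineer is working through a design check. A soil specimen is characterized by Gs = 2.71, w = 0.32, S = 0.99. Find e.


Using the relation e = Gs * w / S
e = 2.71 * 0.32 / 0.99
e = 0.876


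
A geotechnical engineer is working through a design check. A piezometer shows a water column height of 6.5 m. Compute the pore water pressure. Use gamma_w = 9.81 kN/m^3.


Using u = gamma_w * h_w
u = 9.81 * 6.5
u = 63.77 kPa


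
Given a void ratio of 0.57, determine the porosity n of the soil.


Using the relation n = e / (1 + e)
n = 0.57 / (1 + 0.57)
n = 0.57 / 1.57
n = 0.3631


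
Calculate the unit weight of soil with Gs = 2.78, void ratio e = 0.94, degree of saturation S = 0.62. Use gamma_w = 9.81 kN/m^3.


Using gamma = gamma_w * (Gs + S*e) / (1 + e)
Numerator: Gs + S*e = 2.78 + 0.62*0.94 = 3.3628
Denominator: 1 + e = 1 + 0.94 = 1.94
gamma = 9.81 * 3.3628 / 1.94
gamma = 17.005 kN/m^3


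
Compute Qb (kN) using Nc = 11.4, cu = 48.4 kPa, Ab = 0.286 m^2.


Using Qb = Nc * cu * Ab
Qb = 11.4 * 48.4 * 0.286
Qb = 157.8 kN


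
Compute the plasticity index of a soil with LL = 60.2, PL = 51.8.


Result: 8.4

Derivation:
Using PI = LL - PL
PI = 60.2 - 51.8
PI = 8.4


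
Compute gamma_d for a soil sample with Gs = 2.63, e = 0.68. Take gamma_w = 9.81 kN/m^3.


Using gamma_d = Gs * gamma_w / (1 + e)
gamma_d = 2.63 * 9.81 / (1 + 0.68)
gamma_d = 2.63 * 9.81 / 1.68
gamma_d = 15.357 kN/m^3


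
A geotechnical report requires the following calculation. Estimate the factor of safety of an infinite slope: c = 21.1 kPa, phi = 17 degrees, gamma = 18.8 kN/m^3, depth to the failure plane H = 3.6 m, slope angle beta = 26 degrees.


Using Fs = c / (gamma*H*sin(beta)*cos(beta)) + tan(phi)/tan(beta)
Cohesion contribution = 21.1 / (18.8*3.6*sin(26)*cos(26))
Cohesion contribution = 0.791261
Friction contribution = tan(17)/tan(26) = 0.626841
Fs = 0.791261 + 0.626841
Fs = 1.418


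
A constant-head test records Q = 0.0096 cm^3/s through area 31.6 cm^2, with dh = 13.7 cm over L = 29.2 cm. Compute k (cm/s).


Compute hydraulic gradient:
i = dh / L = 13.7 / 29.2 = 0.469178
Then apply Darcy's law:
k = Q / (A * i)
k = 0.0096 / (31.6 * 0.469178)
k = 0.0096 / 14.826
k = 0.000648 cm/s


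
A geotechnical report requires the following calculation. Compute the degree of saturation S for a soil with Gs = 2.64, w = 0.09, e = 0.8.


Using S = Gs * w / e
S = 2.64 * 0.09 / 0.8
S = 0.297


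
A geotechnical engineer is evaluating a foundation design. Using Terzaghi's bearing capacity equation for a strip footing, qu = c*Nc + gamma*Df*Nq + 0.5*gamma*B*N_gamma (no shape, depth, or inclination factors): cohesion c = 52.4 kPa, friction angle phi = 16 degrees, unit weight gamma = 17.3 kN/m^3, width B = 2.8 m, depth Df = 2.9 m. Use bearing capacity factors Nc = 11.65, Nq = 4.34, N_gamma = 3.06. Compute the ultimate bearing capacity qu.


Compute qu = c*Nc + gamma*Df*Nq + 0.5*gamma*B*N_gamma
Term 1: 52.4 * 11.65 = 610.46
Term 2: 17.3 * 2.9 * 4.34 = 217.7378
Term 3: 0.5 * 17.3 * 2.8 * 3.06 = 74.1132
qu = 610.46 + 217.7378 + 74.1132
qu = 902.31 kPa


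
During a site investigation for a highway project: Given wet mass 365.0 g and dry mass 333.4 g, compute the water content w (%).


Using w = (m_wet - m_dry) / m_dry * 100
m_wet - m_dry = 365.0 - 333.4 = 31.6 g
w = 31.6 / 333.4 * 100
w = 9.48 %


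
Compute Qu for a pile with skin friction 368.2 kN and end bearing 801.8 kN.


Using Qu = Qf + Qb
Qu = 368.2 + 801.8
Qu = 1170.0 kN


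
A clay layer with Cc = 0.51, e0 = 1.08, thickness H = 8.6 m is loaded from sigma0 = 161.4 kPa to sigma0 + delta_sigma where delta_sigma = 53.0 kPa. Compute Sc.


Result: 0.26 m

Derivation:
Using Sc = Cc * H / (1 + e0) * log10((sigma0 + delta_sigma) / sigma0)
Stress ratio = (161.4 + 53.0) / 161.4 = 1.32838
log10(1.32838) = 0.123321
Cc * H / (1 + e0) = 0.51 * 8.6 / (1 + 1.08) = 2.10865
Sc = 2.10865 * 0.123321
Sc = 0.26 m


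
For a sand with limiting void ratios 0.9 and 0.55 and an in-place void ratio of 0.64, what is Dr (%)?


Using Dr = (e_max - e) / (e_max - e_min) * 100
e_max - e = 0.9 - 0.64 = 0.26
e_max - e_min = 0.9 - 0.55 = 0.35
Dr = 0.26 / 0.35 * 100
Dr = 74.29 %


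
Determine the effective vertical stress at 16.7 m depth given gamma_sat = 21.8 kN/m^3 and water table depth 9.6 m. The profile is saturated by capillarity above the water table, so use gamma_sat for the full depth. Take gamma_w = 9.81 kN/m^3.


Total stress = gamma_sat * depth
sigma = 21.8 * 16.7 = 364.06 kPa
Pore water pressure u = gamma_w * (depth - d_wt)
u = 9.81 * (16.7 - 9.6) = 69.651 kPa
Effective stress = sigma - u
sigma' = 364.06 - 69.651 = 294.41 kPa


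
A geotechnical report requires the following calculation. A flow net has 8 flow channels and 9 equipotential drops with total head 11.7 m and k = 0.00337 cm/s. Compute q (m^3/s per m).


Result: 0.0003505 m^3/s per m

Derivation:
Convert k to m/s for unit consistency with H:
k = 0.00337 cm/s = 0.00337 / 100 m/s = 3.37e-05 m/s
Using q = k * H * Nf / Nd
Nf / Nd = 8 / 9 = 0.8889
q = 3.37e-05 * 11.7 * 0.8889
q = 0.0003505 m^3/s per m


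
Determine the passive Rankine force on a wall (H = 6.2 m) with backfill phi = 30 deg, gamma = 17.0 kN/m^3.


Result: 980.22 kN/m

Derivation:
Compute passive earth pressure coefficient:
Kp = tan^2(45 + phi/2) = tan^2(60.0) = 3
Compute passive force:
Pp = 0.5 * Kp * gamma * H^2
Pp = 0.5 * 3 * 17.0 * 6.2^2
Pp = 980.22 kN/m


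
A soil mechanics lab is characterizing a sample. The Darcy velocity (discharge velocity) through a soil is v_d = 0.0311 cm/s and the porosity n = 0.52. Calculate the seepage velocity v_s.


Result: 0.05981 cm/s

Derivation:
Using v_s = v_d / n
v_s = 0.0311 / 0.52
v_s = 0.05981 cm/s


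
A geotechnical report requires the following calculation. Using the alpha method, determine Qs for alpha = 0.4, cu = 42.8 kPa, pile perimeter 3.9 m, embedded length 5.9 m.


Using Qs = alpha * cu * perimeter * L
Qs = 0.4 * 42.8 * 3.9 * 5.9
Qs = 393.93 kN


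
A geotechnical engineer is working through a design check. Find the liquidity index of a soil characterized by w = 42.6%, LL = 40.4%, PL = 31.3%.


Result: 1.242

Derivation:
First compute the plasticity index:
PI = LL - PL = 40.4 - 31.3 = 9.1
Then compute the liquidity index:
LI = (w - PL) / PI
LI = (42.6 - 31.3) / 9.1
LI = 1.242


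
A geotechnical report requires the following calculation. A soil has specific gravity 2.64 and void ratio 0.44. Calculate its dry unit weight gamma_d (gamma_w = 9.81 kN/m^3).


Using gamma_d = Gs * gamma_w / (1 + e)
gamma_d = 2.64 * 9.81 / (1 + 0.44)
gamma_d = 2.64 * 9.81 / 1.44
gamma_d = 17.985 kN/m^3


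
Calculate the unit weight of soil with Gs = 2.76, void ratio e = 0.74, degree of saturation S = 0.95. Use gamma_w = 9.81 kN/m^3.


Using gamma = gamma_w * (Gs + S*e) / (1 + e)
Numerator: Gs + S*e = 2.76 + 0.95*0.74 = 3.463
Denominator: 1 + e = 1 + 0.74 = 1.74
gamma = 9.81 * 3.463 / 1.74
gamma = 19.524 kN/m^3


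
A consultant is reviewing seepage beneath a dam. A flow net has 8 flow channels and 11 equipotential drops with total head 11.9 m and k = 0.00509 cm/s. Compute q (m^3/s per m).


Convert k to m/s for unit consistency with H:
k = 0.00509 cm/s = 0.00509 / 100 m/s = 5.09e-05 m/s
Using q = k * H * Nf / Nd
Nf / Nd = 8 / 11 = 0.7273
q = 5.09e-05 * 11.9 * 0.7273
q = 0.0004405 m^3/s per m


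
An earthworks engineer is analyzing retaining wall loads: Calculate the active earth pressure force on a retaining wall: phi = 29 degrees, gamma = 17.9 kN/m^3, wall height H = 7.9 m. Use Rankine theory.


Compute active earth pressure coefficient:
Ka = tan^2(45 - phi/2) = tan^2(30.5) = 0.346974
Compute active force:
Pa = 0.5 * Ka * gamma * H^2
Pa = 0.5 * 0.346974 * 17.9 * 7.9^2
Pa = 193.81 kN/m


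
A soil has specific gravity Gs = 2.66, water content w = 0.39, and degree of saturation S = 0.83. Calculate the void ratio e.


Result: 1.2499

Derivation:
Using the relation e = Gs * w / S
e = 2.66 * 0.39 / 0.83
e = 1.2499


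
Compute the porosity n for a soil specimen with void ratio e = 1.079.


Using the relation n = e / (1 + e)
n = 1.079 / (1 + 1.079)
n = 1.079 / 2.079
n = 0.519


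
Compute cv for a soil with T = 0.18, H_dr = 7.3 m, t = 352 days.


Result: 0.02725 m^2/day

Derivation:
Using cv = T * H_dr^2 / t
H_dr^2 = 7.3^2 = 53.29
cv = 0.18 * 53.29 / 352
cv = 0.02725 m^2/day


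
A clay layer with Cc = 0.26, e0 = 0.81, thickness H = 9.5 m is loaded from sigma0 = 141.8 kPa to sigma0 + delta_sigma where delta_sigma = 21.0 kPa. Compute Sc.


Using Sc = Cc * H / (1 + e0) * log10((sigma0 + delta_sigma) / sigma0)
Stress ratio = (141.8 + 21.0) / 141.8 = 1.1481
log10(1.1481) = 0.0599782
Cc * H / (1 + e0) = 0.26 * 9.5 / (1 + 0.81) = 1.36464
Sc = 1.36464 * 0.0599782
Sc = 0.0818 m


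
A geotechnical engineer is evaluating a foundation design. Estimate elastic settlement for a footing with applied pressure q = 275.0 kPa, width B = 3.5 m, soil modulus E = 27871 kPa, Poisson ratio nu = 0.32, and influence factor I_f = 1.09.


Using Se = q * B * (1 - nu^2) * I_f / E
1 - nu^2 = 1 - 0.32^2 = 0.8976
Se = 275.0 * 3.5 * 0.8976 * 1.09 / 27871
Se = 0.033788 m
Convert to mm: Se = 0.033788 * 1000 = 33.788 mm


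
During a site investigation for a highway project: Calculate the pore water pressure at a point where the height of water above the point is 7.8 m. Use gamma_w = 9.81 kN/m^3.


Using u = gamma_w * h_w
u = 9.81 * 7.8
u = 76.52 kPa


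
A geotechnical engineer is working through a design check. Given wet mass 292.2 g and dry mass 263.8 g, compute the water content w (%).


Using w = (m_wet - m_dry) / m_dry * 100
m_wet - m_dry = 292.2 - 263.8 = 28.4 g
w = 28.4 / 263.8 * 100
w = 10.77 %


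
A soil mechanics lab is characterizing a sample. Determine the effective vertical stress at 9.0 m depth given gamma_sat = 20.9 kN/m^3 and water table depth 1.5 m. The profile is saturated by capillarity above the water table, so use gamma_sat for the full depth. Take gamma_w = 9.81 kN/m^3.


Result: 114.53 kPa

Derivation:
Total stress = gamma_sat * depth
sigma = 20.9 * 9.0 = 188.1 kPa
Pore water pressure u = gamma_w * (depth - d_wt)
u = 9.81 * (9.0 - 1.5) = 73.575 kPa
Effective stress = sigma - u
sigma' = 188.1 - 73.575 = 114.53 kPa


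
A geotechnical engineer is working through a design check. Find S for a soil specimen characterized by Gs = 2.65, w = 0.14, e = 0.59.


Result: 0.6288

Derivation:
Using S = Gs * w / e
S = 2.65 * 0.14 / 0.59
S = 0.6288


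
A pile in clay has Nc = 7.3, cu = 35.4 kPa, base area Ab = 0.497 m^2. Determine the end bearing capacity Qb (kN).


Using Qb = Nc * cu * Ab
Qb = 7.3 * 35.4 * 0.497
Qb = 128.43 kN


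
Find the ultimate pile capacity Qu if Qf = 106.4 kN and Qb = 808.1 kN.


Result: 914.5 kN

Derivation:
Using Qu = Qf + Qb
Qu = 106.4 + 808.1
Qu = 914.5 kN


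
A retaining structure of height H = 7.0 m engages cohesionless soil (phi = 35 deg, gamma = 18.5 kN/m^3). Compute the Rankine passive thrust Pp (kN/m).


Result: 1672.57 kN/m

Derivation:
Compute passive earth pressure coefficient:
Kp = tan^2(45 + phi/2) = tan^2(62.5) = 3.690172
Compute passive force:
Pp = 0.5 * Kp * gamma * H^2
Pp = 0.5 * 3.690172 * 18.5 * 7.0^2
Pp = 1672.57 kN/m


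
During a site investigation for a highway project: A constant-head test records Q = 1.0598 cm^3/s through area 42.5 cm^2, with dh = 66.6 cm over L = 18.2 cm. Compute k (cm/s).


Compute hydraulic gradient:
i = dh / L = 66.6 / 18.2 = 3.65934
Then apply Darcy's law:
k = Q / (A * i)
k = 1.0598 / (42.5 * 3.65934)
k = 1.0598 / 155.522
k = 0.006814 cm/s


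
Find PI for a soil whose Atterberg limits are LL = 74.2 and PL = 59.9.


Result: 14.3

Derivation:
Using PI = LL - PL
PI = 74.2 - 59.9
PI = 14.3


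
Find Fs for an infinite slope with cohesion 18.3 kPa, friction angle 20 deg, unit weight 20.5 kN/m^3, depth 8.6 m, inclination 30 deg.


Using Fs = c / (gamma*H*sin(beta)*cos(beta)) + tan(phi)/tan(beta)
Cohesion contribution = 18.3 / (20.5*8.6*sin(30)*cos(30))
Cohesion contribution = 0.239717
Friction contribution = tan(20)/tan(30) = 0.630415
Fs = 0.239717 + 0.630415
Fs = 0.87


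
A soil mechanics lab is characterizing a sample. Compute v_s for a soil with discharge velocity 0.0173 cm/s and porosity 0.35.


Result: 0.04943 cm/s

Derivation:
Using v_s = v_d / n
v_s = 0.0173 / 0.35
v_s = 0.04943 cm/s


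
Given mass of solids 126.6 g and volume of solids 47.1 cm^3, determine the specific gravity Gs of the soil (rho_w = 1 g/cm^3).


Result: 2.688

Derivation:
Using Gs = m_s / (V_s * rho_w)
Since rho_w = 1 g/cm^3:
Gs = 126.6 / 47.1
Gs = 2.688


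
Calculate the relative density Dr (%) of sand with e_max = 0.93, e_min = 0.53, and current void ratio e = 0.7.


Using Dr = (e_max - e) / (e_max - e_min) * 100
e_max - e = 0.93 - 0.7 = 0.23
e_max - e_min = 0.93 - 0.53 = 0.4
Dr = 0.23 / 0.4 * 100
Dr = 57.5 %


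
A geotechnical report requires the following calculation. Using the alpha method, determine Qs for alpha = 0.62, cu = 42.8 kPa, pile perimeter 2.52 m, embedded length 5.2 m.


Using Qs = alpha * cu * perimeter * L
Qs = 0.62 * 42.8 * 2.52 * 5.2
Qs = 347.73 kN


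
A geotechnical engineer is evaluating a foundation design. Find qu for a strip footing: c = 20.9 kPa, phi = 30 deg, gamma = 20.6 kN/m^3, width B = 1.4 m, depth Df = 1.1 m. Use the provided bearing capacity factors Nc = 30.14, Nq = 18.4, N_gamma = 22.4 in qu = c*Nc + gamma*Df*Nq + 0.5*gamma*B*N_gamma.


Result: 1369.88 kPa

Derivation:
Compute qu = c*Nc + gamma*Df*Nq + 0.5*gamma*B*N_gamma
Term 1: 20.9 * 30.14 = 629.926
Term 2: 20.6 * 1.1 * 18.4 = 416.944
Term 3: 0.5 * 20.6 * 1.4 * 22.4 = 323.008
qu = 629.926 + 416.944 + 323.008
qu = 1369.88 kPa


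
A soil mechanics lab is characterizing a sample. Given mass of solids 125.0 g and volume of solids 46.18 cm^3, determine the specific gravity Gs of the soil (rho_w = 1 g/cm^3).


Using Gs = m_s / (V_s * rho_w)
Since rho_w = 1 g/cm^3:
Gs = 125.0 / 46.18
Gs = 2.707


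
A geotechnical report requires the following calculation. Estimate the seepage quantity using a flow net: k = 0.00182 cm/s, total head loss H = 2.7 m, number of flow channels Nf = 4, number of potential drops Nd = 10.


Convert k to m/s for unit consistency with H:
k = 0.00182 cm/s = 0.00182 / 100 m/s = 1.82e-05 m/s
Using q = k * H * Nf / Nd
Nf / Nd = 4 / 10 = 0.4
q = 1.82e-05 * 2.7 * 0.4
q = 1.966e-05 m^3/s per m


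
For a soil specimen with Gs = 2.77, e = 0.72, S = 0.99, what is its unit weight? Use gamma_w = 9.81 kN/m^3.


Using gamma = gamma_w * (Gs + S*e) / (1 + e)
Numerator: Gs + S*e = 2.77 + 0.99*0.72 = 3.4828
Denominator: 1 + e = 1 + 0.72 = 1.72
gamma = 9.81 * 3.4828 / 1.72
gamma = 19.864 kN/m^3


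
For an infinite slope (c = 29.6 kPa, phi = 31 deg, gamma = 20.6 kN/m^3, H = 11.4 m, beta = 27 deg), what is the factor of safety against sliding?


Using Fs = c / (gamma*H*sin(beta)*cos(beta)) + tan(phi)/tan(beta)
Cohesion contribution = 29.6 / (20.6*11.4*sin(27)*cos(27))
Cohesion contribution = 0.311596
Friction contribution = tan(31)/tan(27) = 1.17926
Fs = 0.311596 + 1.17926
Fs = 1.491


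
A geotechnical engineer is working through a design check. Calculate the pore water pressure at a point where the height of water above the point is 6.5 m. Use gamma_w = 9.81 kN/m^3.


Result: 63.77 kPa

Derivation:
Using u = gamma_w * h_w
u = 9.81 * 6.5
u = 63.77 kPa


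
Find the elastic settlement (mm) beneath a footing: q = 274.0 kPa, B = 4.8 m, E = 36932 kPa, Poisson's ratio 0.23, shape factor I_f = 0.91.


Result: 30.692 mm

Derivation:
Using Se = q * B * (1 - nu^2) * I_f / E
1 - nu^2 = 1 - 0.23^2 = 0.9471
Se = 274.0 * 4.8 * 0.9471 * 0.91 / 36932
Se = 0.030692 m
Convert to mm: Se = 0.030692 * 1000 = 30.692 mm


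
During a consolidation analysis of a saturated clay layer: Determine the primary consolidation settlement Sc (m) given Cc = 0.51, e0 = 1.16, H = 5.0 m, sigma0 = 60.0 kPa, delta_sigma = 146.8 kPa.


Using Sc = Cc * H / (1 + e0) * log10((sigma0 + delta_sigma) / sigma0)
Stress ratio = (60.0 + 146.8) / 60.0 = 3.44667
log10(3.44667) = 0.537399
Cc * H / (1 + e0) = 0.51 * 5.0 / (1 + 1.16) = 1.18056
Sc = 1.18056 * 0.537399
Sc = 0.6344 m


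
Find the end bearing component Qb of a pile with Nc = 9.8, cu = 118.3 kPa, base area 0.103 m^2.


Result: 119.41 kN

Derivation:
Using Qb = Nc * cu * Ab
Qb = 9.8 * 118.3 * 0.103
Qb = 119.41 kN


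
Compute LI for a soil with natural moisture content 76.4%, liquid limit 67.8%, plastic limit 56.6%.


First compute the plasticity index:
PI = LL - PL = 67.8 - 56.6 = 11.2
Then compute the liquidity index:
LI = (w - PL) / PI
LI = (76.4 - 56.6) / 11.2
LI = 1.768


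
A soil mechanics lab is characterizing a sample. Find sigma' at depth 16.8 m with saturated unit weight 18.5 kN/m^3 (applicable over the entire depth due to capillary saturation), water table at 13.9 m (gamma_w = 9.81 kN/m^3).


Result: 282.35 kPa

Derivation:
Total stress = gamma_sat * depth
sigma = 18.5 * 16.8 = 310.8 kPa
Pore water pressure u = gamma_w * (depth - d_wt)
u = 9.81 * (16.8 - 13.9) = 28.449 kPa
Effective stress = sigma - u
sigma' = 310.8 - 28.449 = 282.35 kPa


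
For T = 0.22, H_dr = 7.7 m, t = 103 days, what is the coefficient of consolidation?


Result: 0.12664 m^2/day

Derivation:
Using cv = T * H_dr^2 / t
H_dr^2 = 7.7^2 = 59.29
cv = 0.22 * 59.29 / 103
cv = 0.12664 m^2/day


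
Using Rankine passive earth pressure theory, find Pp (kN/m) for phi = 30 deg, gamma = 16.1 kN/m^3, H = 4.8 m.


Compute passive earth pressure coefficient:
Kp = tan^2(45 + phi/2) = tan^2(60.0) = 3
Compute passive force:
Pp = 0.5 * Kp * gamma * H^2
Pp = 0.5 * 3 * 16.1 * 4.8^2
Pp = 556.42 kN/m


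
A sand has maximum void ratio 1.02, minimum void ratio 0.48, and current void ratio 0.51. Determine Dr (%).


Using Dr = (e_max - e) / (e_max - e_min) * 100
e_max - e = 1.02 - 0.51 = 0.51
e_max - e_min = 1.02 - 0.48 = 0.54
Dr = 0.51 / 0.54 * 100
Dr = 94.44 %


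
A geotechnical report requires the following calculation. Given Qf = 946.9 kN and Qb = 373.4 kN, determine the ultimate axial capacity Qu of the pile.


Using Qu = Qf + Qb
Qu = 946.9 + 373.4
Qu = 1320.3 kN


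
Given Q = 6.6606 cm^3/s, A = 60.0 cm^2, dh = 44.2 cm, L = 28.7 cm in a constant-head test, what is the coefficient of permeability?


Result: 0.072081 cm/s

Derivation:
Compute hydraulic gradient:
i = dh / L = 44.2 / 28.7 = 1.54007
Then apply Darcy's law:
k = Q / (A * i)
k = 6.6606 / (60.0 * 1.54007)
k = 6.6606 / 92.4042
k = 0.072081 cm/s


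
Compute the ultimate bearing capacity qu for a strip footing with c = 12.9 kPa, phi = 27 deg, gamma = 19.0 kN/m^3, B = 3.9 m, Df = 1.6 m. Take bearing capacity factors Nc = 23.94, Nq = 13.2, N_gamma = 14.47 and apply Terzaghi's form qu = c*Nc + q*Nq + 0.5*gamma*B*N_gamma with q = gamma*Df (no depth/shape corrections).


Compute qu = c*Nc + gamma*Df*Nq + 0.5*gamma*B*N_gamma
Term 1: 12.9 * 23.94 = 308.826
Term 2: 19.0 * 1.6 * 13.2 = 401.28
Term 3: 0.5 * 19.0 * 3.9 * 14.47 = 536.1135
qu = 308.826 + 401.28 + 536.1135
qu = 1246.22 kPa


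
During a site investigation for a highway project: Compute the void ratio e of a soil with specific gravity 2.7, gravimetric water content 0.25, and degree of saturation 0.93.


Using the relation e = Gs * w / S
e = 2.7 * 0.25 / 0.93
e = 0.7258


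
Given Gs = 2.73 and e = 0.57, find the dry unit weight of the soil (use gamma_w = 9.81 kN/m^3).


Using gamma_d = Gs * gamma_w / (1 + e)
gamma_d = 2.73 * 9.81 / (1 + 0.57)
gamma_d = 2.73 * 9.81 / 1.57
gamma_d = 17.058 kN/m^3


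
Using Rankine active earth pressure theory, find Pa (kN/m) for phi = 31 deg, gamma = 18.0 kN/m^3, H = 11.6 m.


Compute active earth pressure coefficient:
Ka = tan^2(45 - phi/2) = tan^2(29.5) = 0.320099
Compute active force:
Pa = 0.5 * Ka * gamma * H^2
Pa = 0.5 * 0.320099 * 18.0 * 11.6^2
Pa = 387.65 kN/m


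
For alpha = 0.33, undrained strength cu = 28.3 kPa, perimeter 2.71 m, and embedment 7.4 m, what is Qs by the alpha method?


Result: 187.28 kN

Derivation:
Using Qs = alpha * cu * perimeter * L
Qs = 0.33 * 28.3 * 2.71 * 7.4
Qs = 187.28 kN


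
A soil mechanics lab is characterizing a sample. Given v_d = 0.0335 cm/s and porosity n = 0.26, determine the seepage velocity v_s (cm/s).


Using v_s = v_d / n
v_s = 0.0335 / 0.26
v_s = 0.12885 cm/s


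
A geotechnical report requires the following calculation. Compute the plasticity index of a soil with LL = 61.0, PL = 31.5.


Result: 29.5

Derivation:
Using PI = LL - PL
PI = 61.0 - 31.5
PI = 29.5


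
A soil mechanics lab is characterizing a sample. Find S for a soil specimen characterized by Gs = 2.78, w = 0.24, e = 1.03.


Result: 0.6478

Derivation:
Using S = Gs * w / e
S = 2.78 * 0.24 / 1.03
S = 0.6478


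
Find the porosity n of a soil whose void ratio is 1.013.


Result: 0.5032

Derivation:
Using the relation n = e / (1 + e)
n = 1.013 / (1 + 1.013)
n = 1.013 / 2.013
n = 0.5032


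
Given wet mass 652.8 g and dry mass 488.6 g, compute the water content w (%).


Result: 33.61 %

Derivation:
Using w = (m_wet - m_dry) / m_dry * 100
m_wet - m_dry = 652.8 - 488.6 = 164.2 g
w = 164.2 / 488.6 * 100
w = 33.61 %


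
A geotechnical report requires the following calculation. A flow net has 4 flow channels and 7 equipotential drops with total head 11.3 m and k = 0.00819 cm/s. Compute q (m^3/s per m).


Convert k to m/s for unit consistency with H:
k = 0.00819 cm/s = 0.00819 / 100 m/s = 8.19e-05 m/s
Using q = k * H * Nf / Nd
Nf / Nd = 4 / 7 = 0.5714
q = 8.19e-05 * 11.3 * 0.5714
q = 0.0005288 m^3/s per m


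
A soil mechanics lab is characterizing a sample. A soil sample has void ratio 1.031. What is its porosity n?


Result: 0.5076

Derivation:
Using the relation n = e / (1 + e)
n = 1.031 / (1 + 1.031)
n = 1.031 / 2.031
n = 0.5076


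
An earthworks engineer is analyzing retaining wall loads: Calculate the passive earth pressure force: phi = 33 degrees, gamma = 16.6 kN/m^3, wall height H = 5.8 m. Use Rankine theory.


Compute passive earth pressure coefficient:
Kp = tan^2(45 + phi/2) = tan^2(61.5) = 3.39212
Compute passive force:
Pp = 0.5 * Kp * gamma * H^2
Pp = 0.5 * 3.39212 * 16.6 * 5.8^2
Pp = 947.12 kN/m


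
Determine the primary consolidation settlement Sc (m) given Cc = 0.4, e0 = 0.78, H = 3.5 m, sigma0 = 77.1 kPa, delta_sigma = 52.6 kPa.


Result: 0.1777 m

Derivation:
Using Sc = Cc * H / (1 + e0) * log10((sigma0 + delta_sigma) / sigma0)
Stress ratio = (77.1 + 52.6) / 77.1 = 1.68223
log10(1.68223) = 0.225886
Cc * H / (1 + e0) = 0.4 * 3.5 / (1 + 0.78) = 0.786517
Sc = 0.786517 * 0.225886
Sc = 0.1777 m


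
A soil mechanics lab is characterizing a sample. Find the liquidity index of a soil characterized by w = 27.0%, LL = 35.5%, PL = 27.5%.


First compute the plasticity index:
PI = LL - PL = 35.5 - 27.5 = 8.0
Then compute the liquidity index:
LI = (w - PL) / PI
LI = (27.0 - 27.5) / 8.0
LI = -0.062


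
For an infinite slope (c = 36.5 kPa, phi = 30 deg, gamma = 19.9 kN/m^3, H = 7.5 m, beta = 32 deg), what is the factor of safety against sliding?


Using Fs = c / (gamma*H*sin(beta)*cos(beta)) + tan(phi)/tan(beta)
Cohesion contribution = 36.5 / (19.9*7.5*sin(32)*cos(32))
Cohesion contribution = 0.544187
Friction contribution = tan(30)/tan(32) = 0.923954
Fs = 0.544187 + 0.923954
Fs = 1.468
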